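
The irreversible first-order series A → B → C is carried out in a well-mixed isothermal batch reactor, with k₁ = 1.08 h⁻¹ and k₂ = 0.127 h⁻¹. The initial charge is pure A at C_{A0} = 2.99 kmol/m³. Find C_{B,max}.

2.25 kmol/m³

At the optimum, C_{B,max}/C_{A0} = (k₁/k₂)^[k₂/(k₂−k₁)].
= (1.08/0.127)^(0.127/(0.127−1.08)) = (8.504)^(-0.1333) = 0.7518.
C_{B,max} = 0.7518×2.99 = 2.25 kmol/m³.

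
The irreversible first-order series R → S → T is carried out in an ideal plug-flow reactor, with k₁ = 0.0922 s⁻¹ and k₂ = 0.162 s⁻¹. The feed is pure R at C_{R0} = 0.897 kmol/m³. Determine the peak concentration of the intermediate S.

0.242 kmol/m³

At the optimum, C_{S,max}/C_{R0} = (k₁/k₂)^[k₂/(k₂−k₁)].
= (0.0922/0.162)^(0.162/(0.162−0.0922)) = (0.5691)^(2.321) = 0.2703.
C_{S,max} = 0.2703×0.897 = 0.242 kmol/m³.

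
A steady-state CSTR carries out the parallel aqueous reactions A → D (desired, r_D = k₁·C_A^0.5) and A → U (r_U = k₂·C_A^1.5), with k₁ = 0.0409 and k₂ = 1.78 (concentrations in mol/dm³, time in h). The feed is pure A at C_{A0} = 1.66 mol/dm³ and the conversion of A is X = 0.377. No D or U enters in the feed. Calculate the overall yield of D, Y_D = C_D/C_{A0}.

Exit C_A = C_{A0}(1−X) = 1.66×0.623 = 1.034 mol/dm³.
Rates in a CSTR are evaluated at the outlet concentration: r_D = 0.0409×1.034^0.5 = 0.04159, r_U = 1.78×1.034^1.5 = 1.872.
Fraction of consumed A going to D: r_D/(r_D+r_U) = 0.02174.
C_D = 0.02174·C_{A0}·X = 0.02174×1.66×0.377 = 0.0136 mol/dm³; Y_D = C_D/C_{A0} = 0.00819.

0.00819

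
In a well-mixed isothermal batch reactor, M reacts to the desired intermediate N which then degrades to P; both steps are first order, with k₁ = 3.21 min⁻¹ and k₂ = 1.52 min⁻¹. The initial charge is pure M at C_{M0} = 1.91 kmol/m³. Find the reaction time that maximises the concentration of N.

For first-order series the maximum of C_N occurs at t_opt = ln(k₂/k₁)/(k₂−k₁).
= ln(1.52/3.21)/(1.52−3.21) = ln(0.4735)/-1.690 = -0.7476/-1.690 = 0.442 min.

0.442 min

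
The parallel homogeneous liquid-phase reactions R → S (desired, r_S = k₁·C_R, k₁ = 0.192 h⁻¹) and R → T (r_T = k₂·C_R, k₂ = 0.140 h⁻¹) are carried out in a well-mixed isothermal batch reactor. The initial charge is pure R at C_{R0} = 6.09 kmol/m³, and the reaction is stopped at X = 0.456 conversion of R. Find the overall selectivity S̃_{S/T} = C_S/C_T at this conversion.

1.37

C_R = C_{R0}(1−X) = 3.313 kmol/m³.
Both paths are first order in R, so the instantaneous fraction to S is constant: dC_S/d(−C_R) = k₁/(k₁+k₂) = 0.5783.
C_S = 0.5783·(C_{R0}−C_R) = 0.5783×2.777 = 1.61 kmol/m³.
C_T = (C_{R0}−C_R)−C_S = 1.171 kmol/m³; S̃_{S/T} = 1.606/1.171 = 1.37.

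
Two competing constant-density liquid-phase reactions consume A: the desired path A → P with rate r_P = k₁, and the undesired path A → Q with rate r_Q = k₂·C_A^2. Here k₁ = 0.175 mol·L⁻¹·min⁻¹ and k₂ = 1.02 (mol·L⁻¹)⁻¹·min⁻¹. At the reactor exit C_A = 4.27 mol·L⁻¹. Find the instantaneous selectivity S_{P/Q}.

0.00941

S_{P/Q} = r_P/r_Q = (k₁)/(k₂·C_A^2) = (k₁/k₂)·C_A^-2.
= (0.175) / (1.02×4.270^2) = 0.1750/18.60 = 0.00941.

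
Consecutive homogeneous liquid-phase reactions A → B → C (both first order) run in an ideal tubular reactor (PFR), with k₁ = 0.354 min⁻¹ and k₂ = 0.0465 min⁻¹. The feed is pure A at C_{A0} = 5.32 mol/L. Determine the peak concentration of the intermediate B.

For a first-order series the maximum intermediate yield is C_{B,max}/C_{A0} = (k₁/k₂)^[k₂/(k₂−k₁)].
= (0.354/0.0465)^(0.0465/(0.0465−0.354)) = (7.613)^(-0.1512) = 0.7357.
C_{B,max} = 0.7357×5.32 = 3.91 mol/L.

3.91 mol/L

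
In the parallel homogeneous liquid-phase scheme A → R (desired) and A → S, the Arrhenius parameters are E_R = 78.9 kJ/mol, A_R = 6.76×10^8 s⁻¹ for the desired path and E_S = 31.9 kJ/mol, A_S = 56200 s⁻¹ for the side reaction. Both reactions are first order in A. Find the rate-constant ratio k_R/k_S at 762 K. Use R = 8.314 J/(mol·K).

7.22

Since both paths have the same order in A, the concentration cancels and S_{R/S} = k_R/k_S = (A_R/A_S)·exp[(E_S−E_R)/(RT)].
(E_S−E_R)/(RT) = (31.9−78.9)×10³/(8.314×762) = -47000/6335 = -7.419.
k_R/k_S = (6.76×10^8/56200)·exp(-7.419) = 12028 × 5.999×10^-4 = 7.22.
Since E_R > E_S, raising the temperature improves selectivity toward R.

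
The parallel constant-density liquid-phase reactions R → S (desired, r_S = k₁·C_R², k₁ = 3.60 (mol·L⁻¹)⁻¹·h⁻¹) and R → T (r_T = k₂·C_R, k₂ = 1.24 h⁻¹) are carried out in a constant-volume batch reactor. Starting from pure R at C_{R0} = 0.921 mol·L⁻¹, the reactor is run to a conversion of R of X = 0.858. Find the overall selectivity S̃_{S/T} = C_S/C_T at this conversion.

1.34

C_R = C_{R0}(1−X) = 0.1308 mol·L⁻¹.
Along a PFR/batch, dC_T/dC_R = −r_T/(r_S+r_T) = −k₂/(k₂+k₁·C_R).
Integrating from C_{R0} to C_R: C_T = (1.24/3.60)·ln[(1.24+3.60·0.921)/(1.24+3.60·0.131)] = 0.3444·ln(4.556/1.711) = 0.3373 mol·L⁻¹.
Then C_S = (C_{R0}−C_R) − C_T = 0.7902 − 0.3373 = 0.4529 mol·L⁻¹.
S̃_{S/T} = C_S/C_T = 0.4529/0.3373 = 1.34.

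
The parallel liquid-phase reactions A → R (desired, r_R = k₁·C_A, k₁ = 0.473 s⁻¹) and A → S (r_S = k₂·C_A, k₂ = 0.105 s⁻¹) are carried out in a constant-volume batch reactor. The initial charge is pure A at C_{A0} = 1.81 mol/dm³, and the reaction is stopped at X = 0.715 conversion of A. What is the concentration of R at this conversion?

1.06 mol/dm³

C_A = C_{A0}(1−X) = 0.5159 mol/dm³.
Both paths are first order in A, so the instantaneous fraction to R is constant: dC_R/d(−C_A) = k₁/(k₁+k₂) = 0.8183.
C_R = 0.8183·(C_{A0}−C_A) = 0.8183×1.294 = 1.06 mol/dm³.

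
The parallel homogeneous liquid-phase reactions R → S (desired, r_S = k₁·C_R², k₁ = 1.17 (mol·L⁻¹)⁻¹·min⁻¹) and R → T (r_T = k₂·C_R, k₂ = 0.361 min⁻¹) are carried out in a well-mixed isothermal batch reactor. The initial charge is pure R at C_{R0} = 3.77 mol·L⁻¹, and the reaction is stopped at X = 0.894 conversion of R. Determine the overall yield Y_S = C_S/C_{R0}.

C_R = C_{R0}(1−X) = 0.3996 mol·L⁻¹.
Along a PFR/batch, dC_T/dC_R = −r_T/(r_S+r_T) = −k₂/(k₂+k₁·C_R).
Integrating from C_{R0} to C_R: C_T = (0.361/1.17)·ln[(0.361+1.17·3.77)/(0.361+1.17·0.400)] = 0.3085·ln(4.772/0.8286) = 0.5402 mol·L⁻¹.
Then C_S = (C_{R0}−C_R) − C_T = 3.370 − 0.5402 = 2.830 mol·L⁻¹.
Y_S = C_S/C_{R0} = 2.830/3.77 = 0.751.

0.751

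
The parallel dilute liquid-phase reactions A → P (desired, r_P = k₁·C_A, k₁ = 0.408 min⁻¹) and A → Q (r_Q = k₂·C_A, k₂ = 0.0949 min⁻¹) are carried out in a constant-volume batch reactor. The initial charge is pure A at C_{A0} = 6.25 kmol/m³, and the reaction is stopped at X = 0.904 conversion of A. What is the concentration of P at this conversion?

4.58 kmol/m³

C_A = C_{A0}(1−X) = 0.6000 kmol/m³.
Both paths are first order in A, so the instantaneous fraction to P is constant: dC_P/d(−C_A) = k₁/(k₁+k₂) = 0.8113.
C_P = 0.8113·(C_{A0}−C_A) = 0.8113×5.650 = 4.58 kmol/m³.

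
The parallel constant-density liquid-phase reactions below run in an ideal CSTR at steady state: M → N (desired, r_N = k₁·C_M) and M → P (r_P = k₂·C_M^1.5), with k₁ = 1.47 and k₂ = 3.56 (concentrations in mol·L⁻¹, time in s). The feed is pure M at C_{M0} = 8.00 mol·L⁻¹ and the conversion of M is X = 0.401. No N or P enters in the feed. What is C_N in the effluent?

0.509 mol·L⁻¹

Exit C_M = C_{M0}(1−X) = 8.00×0.599 = 4.792 mol·L⁻¹.
In a CSTR the entire volume is at exit conditions, so r_N = 1.47×4.792 = 7.044 and r_P = 3.56×4.792^1.5 = 37.34.
Fraction of consumed M going to N: r_N/(r_N+r_P) = 0.1587.
C_N = 0.1587·C_{M0}·X = 0.1587×8.00×0.401 = 0.509 mol·L⁻¹.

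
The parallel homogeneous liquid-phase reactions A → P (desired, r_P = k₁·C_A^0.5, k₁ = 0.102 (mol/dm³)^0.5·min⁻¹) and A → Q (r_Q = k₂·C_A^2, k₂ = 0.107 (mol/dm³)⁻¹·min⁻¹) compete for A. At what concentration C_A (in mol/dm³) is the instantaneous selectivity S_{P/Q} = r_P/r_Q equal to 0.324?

2.05 mol/dm³

S_{P/Q} = (k₁/k₂)·C_A^-1.5 ⇒ C_A = (S·k₂/k₁)^(1/(-1.5)).
= (0.324×0.107/0.102)^(-0.6667) = (0.3399)^(-0.6667) = 2.05 mol/dm³.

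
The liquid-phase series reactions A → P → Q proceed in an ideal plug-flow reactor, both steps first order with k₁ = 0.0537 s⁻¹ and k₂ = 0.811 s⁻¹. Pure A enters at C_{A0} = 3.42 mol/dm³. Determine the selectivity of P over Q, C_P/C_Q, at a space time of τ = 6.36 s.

Solving the coupled first-order balances gives C_P(τ) = [k₁/(k₂−k₁)]·C_{A0}·(e^(−k₁τ) − e^(−k₂τ)).
e^(−k₁τ) = e^(−0.0537×6.36) = e^(−0.3415) = 0.7107; e^(−k₂τ) = e^(−5.158) = 0.005753.
C_P = 0.0537×3.42/(0.811−0.0537) × (0.7107−0.005753) = 0.2425×0.7049 = 0.1710 mol/dm³.
C_A = C_{A0}e^(−k₁τ) = 2.431 mol/dm³, so C_Q = C_{A0}−C_A−C_P = 0.8185 mol/dm³; C_P/C_Q = 0.209.

0.209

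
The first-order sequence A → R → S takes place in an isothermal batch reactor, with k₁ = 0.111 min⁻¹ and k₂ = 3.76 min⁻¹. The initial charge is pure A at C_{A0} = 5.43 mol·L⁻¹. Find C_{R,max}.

For a first-order series the maximum intermediate yield is C_{R,max}/C_{A0} = (k₁/k₂)^[k₂/(k₂−k₁)].
= (0.111/3.76)^(3.76/(3.76−0.111)) = (0.02952)^(1.030) = 0.02652.
C_{R,max} = 0.02652×5.43 = 0.144 mol·L⁻¹.

0.144 mol·L⁻¹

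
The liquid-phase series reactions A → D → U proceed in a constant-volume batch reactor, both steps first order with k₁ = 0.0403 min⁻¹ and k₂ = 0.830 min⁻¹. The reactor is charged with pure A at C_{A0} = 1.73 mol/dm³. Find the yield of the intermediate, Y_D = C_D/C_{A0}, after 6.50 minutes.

The intermediate concentration in a first-order A→B→C sequence is C_D = k₁C_{A0}(e^(−k₁t) − e^(−k₂t))/(k₂−k₁).
e^(−k₁t) = e^(−0.0403×6.50) = e^(−0.2620) = 0.7695; e^(−k₂t) = e^(−5.395) = 0.004539.
C_D = 0.0403×1.73/(0.830−0.0403) × (0.7695−0.004539) = 0.08829×0.7650 = 0.06754 mol/dm³.
Y_D = C_D/C_{A0} = 0.06754/1.73 = 0.0390.

0.0390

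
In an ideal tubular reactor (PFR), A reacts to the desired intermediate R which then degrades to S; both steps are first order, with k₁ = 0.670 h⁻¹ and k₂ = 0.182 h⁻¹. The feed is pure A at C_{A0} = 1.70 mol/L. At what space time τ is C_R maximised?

2.67 h

Setting dC_R/dτ = 0 gives τ_opt = ln(k₂/k₁)/(k₂−k₁).
= ln(0.182/0.670)/(0.182−0.670) = ln(0.2716)/-0.4880 = -1.303/-0.4880 = 2.67 h.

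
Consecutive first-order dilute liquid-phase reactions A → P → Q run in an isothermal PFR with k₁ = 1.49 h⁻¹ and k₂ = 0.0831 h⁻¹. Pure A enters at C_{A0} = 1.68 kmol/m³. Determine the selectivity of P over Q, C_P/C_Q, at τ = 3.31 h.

4.06

Solving the coupled first-order balances gives C_P(τ) = [k₁/(k₂−k₁)]·C_{A0}·(e^(−k₁τ) − e^(−k₂τ)).
e^(−k₁τ) = e^(−1.49×3.31) = e^(−4.932) = 0.007213; e^(−k₂τ) = e^(−0.2751) = 0.7595.
C_P = 1.49×1.68/(0.0831−1.49) × (0.007213−0.7595) = (-1.779)×(-0.7523) = 1.339 kmol/m³.
C_A = C_{A0}e^(−k₁τ) = 0.01212 kmol/m³, so C_Q = C_{A0}−C_A−C_P = 0.3293 kmol/m³; C_P/C_Q = 4.06.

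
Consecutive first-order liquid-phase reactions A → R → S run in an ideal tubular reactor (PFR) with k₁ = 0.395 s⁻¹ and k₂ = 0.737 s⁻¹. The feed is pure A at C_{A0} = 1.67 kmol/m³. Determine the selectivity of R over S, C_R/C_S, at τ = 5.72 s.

0.131

For first-order series with pure A initially, C_R(τ) = k₁C_{A0}/(k₂−k₁)·(e^(−k₁τ) − e^(−k₂τ)).
e^(−k₁τ) = e^(−0.395×5.72) = e^(−2.259) = 0.1044; e^(−k₂τ) = e^(−4.216) = 0.01476.
C_R = 0.395×1.67/(0.737−0.395) × (0.1044−0.01476) = 1.929×0.08965 = 0.1729 kmol/m³.
C_A = C_{A0}e^(−k₁τ) = 0.1744 kmol/m³, so C_S = C_{A0}−C_A−C_R = 1.323 kmol/m³; C_R/C_S = 0.131.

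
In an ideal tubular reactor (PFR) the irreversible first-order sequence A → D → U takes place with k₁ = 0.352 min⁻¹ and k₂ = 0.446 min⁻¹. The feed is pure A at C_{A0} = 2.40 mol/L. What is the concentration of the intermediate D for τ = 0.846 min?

0.510 mol/L

For first-order series with pure A initially, C_D(τ) = k₁C_{A0}/(k₂−k₁)·(e^(−k₁τ) − e^(−k₂τ)).
e^(−k₁τ) = e^(−0.352×0.846) = e^(−0.2978) = 0.7425; e^(−k₂τ) = e^(−0.3773) = 0.6857.
C_D = 0.352×2.40/(0.446−0.352) × (0.7425−0.6857) = 8.987×0.05676 = 0.5101 mol/L.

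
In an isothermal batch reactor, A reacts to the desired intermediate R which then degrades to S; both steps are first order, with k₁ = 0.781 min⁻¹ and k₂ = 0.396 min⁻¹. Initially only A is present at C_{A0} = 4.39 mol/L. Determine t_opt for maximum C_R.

For first-order series the maximum of C_R occurs at t_opt = ln(k₂/k₁)/(k₂−k₁).
= ln(0.396/0.781)/(0.396−0.781) = ln(0.5070)/-0.3850 = -0.6792/-0.3850 = 1.76 min.

1.76 min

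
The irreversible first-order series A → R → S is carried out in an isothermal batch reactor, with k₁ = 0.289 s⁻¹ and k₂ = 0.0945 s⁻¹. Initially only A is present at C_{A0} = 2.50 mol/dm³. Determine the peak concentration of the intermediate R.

1.45 mol/dm³

Evaluating C_R at t_opt = ln(k₂/k₁)/(k₂−k₁) gives C_{R,max}/C_{A0} = (k₁/k₂)^[k₂/(k₂−k₁)].
= (0.289/0.0945)^(0.0945/(0.0945−0.289)) = (3.058)^(-0.4859) = 0.5809.
C_{R,max} = 0.5809×2.50 = 1.45 mol/dm³.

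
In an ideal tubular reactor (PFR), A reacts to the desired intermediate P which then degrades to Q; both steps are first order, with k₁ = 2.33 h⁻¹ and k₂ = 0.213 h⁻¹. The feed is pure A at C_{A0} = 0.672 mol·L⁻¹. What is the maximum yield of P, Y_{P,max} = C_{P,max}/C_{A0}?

0.786

Evaluating C_P at τ_opt = ln(k₂/k₁)/(k₂−k₁) gives C_{P,max}/C_{A0} = (k₁/k₂)^[k₂/(k₂−k₁)].
= (2.33/0.213)^(0.213/(0.213−2.33)) = (10.94)^(-0.1006) = 0.7861.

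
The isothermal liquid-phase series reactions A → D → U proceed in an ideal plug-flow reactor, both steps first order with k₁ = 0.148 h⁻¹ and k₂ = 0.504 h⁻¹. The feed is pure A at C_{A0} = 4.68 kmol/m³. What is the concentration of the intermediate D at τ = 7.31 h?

0.611 kmol/m³

For first-order series with pure A initially, C_D(τ) = k₁C_{A0}/(k₂−k₁)·(e^(−k₁τ) − e^(−k₂τ)).
e^(−k₁τ) = e^(−0.148×7.31) = e^(−1.082) = 0.3390; e^(−k₂τ) = e^(−3.684) = 0.02512.
C_D = 0.148×4.68/(0.504−0.148) × (0.3390−0.02512) = 1.946×0.3138 = 0.6106 kmol/m³.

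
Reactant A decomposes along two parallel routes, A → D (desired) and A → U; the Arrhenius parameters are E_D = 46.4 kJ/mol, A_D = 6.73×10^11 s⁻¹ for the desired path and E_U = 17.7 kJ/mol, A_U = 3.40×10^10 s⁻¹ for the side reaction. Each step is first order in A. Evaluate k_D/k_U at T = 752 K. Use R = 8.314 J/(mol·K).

Since both paths have the same order in A, the concentration cancels and S_{D/U} = k_D/k_U = (A_D/A_U)·exp[(E_U−E_D)/(RT)].
(E_U−E_D)/(RT) = (17.7−46.4)×10³/(8.314×752) = -28700/6252 = -4.590.
k_D/k_U = (6.73×10^11/3.40×10^10)·exp(-4.590) = 19.79 × 0.01015 = 0.201.

0.201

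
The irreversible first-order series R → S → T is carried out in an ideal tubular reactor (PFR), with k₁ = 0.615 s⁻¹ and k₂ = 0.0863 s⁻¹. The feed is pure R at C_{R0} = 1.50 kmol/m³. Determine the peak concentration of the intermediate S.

1.09 kmol/m³

For a first-order series the maximum intermediate yield is C_{S,max}/C_{R0} = (k₁/k₂)^[k₂/(k₂−k₁)].
= (0.615/0.0863)^(0.0863/(0.0863−0.615)) = (7.126)^(-0.1632) = 0.7257.
C_{S,max} = 0.7257×1.50 = 1.09 kmol/m³.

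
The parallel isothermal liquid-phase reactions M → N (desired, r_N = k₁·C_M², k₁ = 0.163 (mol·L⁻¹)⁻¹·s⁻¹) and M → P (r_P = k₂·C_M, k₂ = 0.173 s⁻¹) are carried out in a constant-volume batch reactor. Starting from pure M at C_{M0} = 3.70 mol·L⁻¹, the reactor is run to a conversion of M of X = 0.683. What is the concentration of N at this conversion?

C_M = C_{M0}(1−X) = 1.173 mol·L⁻¹.
Along a PFR/batch, dC_P/dC_M = −r_P/(r_N+r_P) = −k₂/(k₂+k₁·C_M).
Integrating from C_{M0} to C_M: C_P = (0.173/0.163)·ln[(0.173+0.163·3.70)/(0.173+0.163·1.17)] = 1.061·ln(0.7761/0.3642) = 0.8030 mol·L⁻¹.
Then C_N = (C_{M0}−C_M) − C_P = 2.527 − 0.8030 = 1.724 mol·L⁻¹.

1.72 mol·L⁻¹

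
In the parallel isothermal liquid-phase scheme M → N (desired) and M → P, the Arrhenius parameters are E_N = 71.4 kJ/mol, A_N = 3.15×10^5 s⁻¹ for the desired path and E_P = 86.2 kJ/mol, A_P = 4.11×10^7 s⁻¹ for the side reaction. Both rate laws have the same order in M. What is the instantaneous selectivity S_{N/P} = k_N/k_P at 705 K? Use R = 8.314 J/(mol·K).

With equal orders, S_{N/P} = k_N/k_P = (A_N/A_P)·exp[(E_P−E_N)/(RT)].
(E_P−E_N)/(RT) = (86.2−71.4)×10³/(8.314×705) = 14800/5861 = 2.525.
k_N/k_P = (3.15×10^5/4.11×10^7)·exp(2.525) = 0.007664 × 12.49 = 0.0957.

0.0957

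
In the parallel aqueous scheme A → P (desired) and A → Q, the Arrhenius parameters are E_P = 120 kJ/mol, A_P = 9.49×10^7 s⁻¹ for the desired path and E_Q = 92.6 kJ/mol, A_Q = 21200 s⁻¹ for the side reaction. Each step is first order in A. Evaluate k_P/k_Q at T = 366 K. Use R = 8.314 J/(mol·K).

0.550

With equal orders, S_{P/Q} = k_P/k_Q = (A_P/A_Q)·exp[(E_Q−E_P)/(RT)].
(E_Q−E_P)/(RT) = (92.6−120)×10³/(8.314×366) = -27400/3043 = -9.004.
k_P/k_Q = (9.49×10^7/21200)·exp(-9.004) = 4476 × 1.229×10^-4 = 0.550.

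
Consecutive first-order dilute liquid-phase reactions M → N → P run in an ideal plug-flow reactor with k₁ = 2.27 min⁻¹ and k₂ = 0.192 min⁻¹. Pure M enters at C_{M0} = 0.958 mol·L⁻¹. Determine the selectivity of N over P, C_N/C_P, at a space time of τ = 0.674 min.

12.0

For first-order series with pure M initially, C_N(τ) = k₁C_{M0}/(k₂−k₁)·(e^(−k₁τ) − e^(−k₂τ)).
e^(−k₁τ) = e^(−2.27×0.674) = e^(−1.530) = 0.2165; e^(−k₂τ) = e^(−0.1294) = 0.8786.
C_N = 2.27×0.958/(0.192−2.27) × (0.2165−0.8786) = (-1.047)×(-0.6621) = 0.6929 mol·L⁻¹.
C_M = C_{M0}e^(−k₁τ) = 0.2074 mol·L⁻¹, so C_P = C_{M0}−C_M−C_N = 0.05768 mol·L⁻¹; C_N/C_P = 12.0.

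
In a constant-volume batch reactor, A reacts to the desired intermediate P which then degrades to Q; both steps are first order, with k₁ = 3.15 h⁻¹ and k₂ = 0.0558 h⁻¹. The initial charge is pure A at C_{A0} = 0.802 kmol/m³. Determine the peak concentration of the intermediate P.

0.746 kmol/m³

For a first-order series the maximum intermediate yield is C_{P,max}/C_{A0} = (k₁/k₂)^[k₂/(k₂−k₁)].
= (3.15/0.0558)^(0.0558/(0.0558−3.15)) = (56.45)^(-0.01803) = 0.9298.
C_{P,max} = 0.9298×0.802 = 0.746 kmol/m³.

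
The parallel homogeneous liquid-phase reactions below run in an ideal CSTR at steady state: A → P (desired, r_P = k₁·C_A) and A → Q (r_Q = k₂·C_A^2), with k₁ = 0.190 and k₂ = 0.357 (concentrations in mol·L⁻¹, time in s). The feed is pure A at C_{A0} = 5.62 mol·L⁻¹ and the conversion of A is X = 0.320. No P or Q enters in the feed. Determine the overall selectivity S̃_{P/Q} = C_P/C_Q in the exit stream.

0.139

Exit C_A = C_{A0}(1−X) = 5.62×0.680 = 3.822 mol·L⁻¹.
A CSTR operates uniformly at the exit composition, giving r_P = 0.7261 and r_Q = 5.214 (each k·C_A^n at C_A = 3.822).
Overall selectivity = C_P/C_Q = r_Pτ/(r_Qτ) = r_P/r_Q = 0.139.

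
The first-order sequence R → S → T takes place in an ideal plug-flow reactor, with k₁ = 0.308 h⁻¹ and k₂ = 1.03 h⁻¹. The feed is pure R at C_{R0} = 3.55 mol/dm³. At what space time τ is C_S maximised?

For first-order series the maximum of C_S occurs at τ_opt = ln(k₂/k₁)/(k₂−k₁).
= ln(1.03/0.308)/(1.03−0.308) = ln(3.344)/0.7220 = 1.207/0.7220 = 1.67 h.

1.67 h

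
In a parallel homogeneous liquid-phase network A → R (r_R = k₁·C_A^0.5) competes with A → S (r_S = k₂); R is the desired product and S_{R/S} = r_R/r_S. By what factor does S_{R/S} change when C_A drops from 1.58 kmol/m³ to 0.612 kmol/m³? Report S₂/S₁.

0.622

S_{R/S} = (k₁/k₂)·C_A^0.5, so S₂/S₁ = (C_{A,2}/C_{A,1})^0.5.
= (0.612/1.58)^0.5 = (0.3873)^0.5 = 0.622.
Selectivity toward R falls as C_A falls — high-concentration operation is favoured.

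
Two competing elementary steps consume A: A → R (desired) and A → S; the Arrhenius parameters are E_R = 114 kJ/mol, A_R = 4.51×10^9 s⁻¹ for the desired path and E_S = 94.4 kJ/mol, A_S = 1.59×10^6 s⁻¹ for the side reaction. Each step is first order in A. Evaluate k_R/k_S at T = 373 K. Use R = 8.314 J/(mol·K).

5.10

k_R/k_S = (A_R/A_S)·exp[−(E_R−E_S)/(RT)] = (A_R/A_S)·exp[(E_S−E_R)/(RT)].
(E_S−E_R)/(RT) = (94.4−114)×10³/(8.314×373) = -19600/3101 = -6.320.
k_R/k_S = (4.51×10^9/1.59×10^6)·exp(-6.320) = 2836 × 0.001799 = 5.10.
Since E_R > E_S, raising the temperature improves selectivity toward R.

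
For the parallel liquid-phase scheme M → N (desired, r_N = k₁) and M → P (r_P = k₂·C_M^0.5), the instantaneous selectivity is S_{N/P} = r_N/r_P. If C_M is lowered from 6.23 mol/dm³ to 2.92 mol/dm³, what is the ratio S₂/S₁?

1.46

S_{N/P} = (k₁/k₂)·C_M^-0.5, so S₂/S₁ = (C_{M,2}/C_{M,1})^-0.5.
= (2.92/6.23)^(-0.5) = (0.4687)^(-0.5) = 1.46.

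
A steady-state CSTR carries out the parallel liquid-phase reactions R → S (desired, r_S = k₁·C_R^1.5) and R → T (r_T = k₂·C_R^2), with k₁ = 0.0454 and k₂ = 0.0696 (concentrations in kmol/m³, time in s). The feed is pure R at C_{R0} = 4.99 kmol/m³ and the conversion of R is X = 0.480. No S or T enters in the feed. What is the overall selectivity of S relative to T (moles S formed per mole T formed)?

0.405

Exit C_R = C_{R0}(1−X) = 4.99×0.520 = 2.595 kmol/m³.
Rates in a CSTR are evaluated at the outlet concentration: r_S = 0.0454×2.595^1.5 = 0.1898, r_T = 0.0696×2.595^2 = 0.4686.
Overall selectivity = C_S/C_T = r_Sτ/(r_Tτ) = r_S/r_T = 0.405.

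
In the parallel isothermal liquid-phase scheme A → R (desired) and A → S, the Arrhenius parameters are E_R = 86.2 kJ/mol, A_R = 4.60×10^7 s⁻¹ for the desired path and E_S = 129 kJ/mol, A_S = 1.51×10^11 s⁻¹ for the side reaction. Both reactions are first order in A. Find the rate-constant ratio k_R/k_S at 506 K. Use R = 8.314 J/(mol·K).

Since both paths have the same order in A, the concentration cancels and S_{R/S} = k_R/k_S = (A_R/A_S)·exp[(E_S−E_R)/(RT)].
(E_S−E_R)/(RT) = (129−86.2)×10³/(8.314×506) = 42800/4207 = 10.17.
k_R/k_S = (4.60×10^7/1.51×10^11)·exp(10.17) = 3.046×10^-4 × 26207 = 7.98.

7.98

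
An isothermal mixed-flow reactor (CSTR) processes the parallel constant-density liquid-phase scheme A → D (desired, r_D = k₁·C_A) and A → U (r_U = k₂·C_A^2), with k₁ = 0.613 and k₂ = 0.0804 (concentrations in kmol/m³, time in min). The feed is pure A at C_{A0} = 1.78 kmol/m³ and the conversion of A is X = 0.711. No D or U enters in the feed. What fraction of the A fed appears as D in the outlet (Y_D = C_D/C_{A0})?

Exit C_A = C_{A0}(1−X) = 1.78×0.289 = 0.5144 kmol/m³.
Rates in a CSTR are evaluated at the outlet concentration: r_D = 0.613×0.5144 = 0.3153, r_U = 0.0804×0.5144^2 = 0.02128.
Fraction of consumed A going to D: r_D/(r_D+r_U) = 0.9368.
C_D = 0.9368·C_{A0}·X = 0.9368×1.78×0.711 = 1.19 kmol/m³; Y_D = C_D/C_{A0} = 0.666.

0.666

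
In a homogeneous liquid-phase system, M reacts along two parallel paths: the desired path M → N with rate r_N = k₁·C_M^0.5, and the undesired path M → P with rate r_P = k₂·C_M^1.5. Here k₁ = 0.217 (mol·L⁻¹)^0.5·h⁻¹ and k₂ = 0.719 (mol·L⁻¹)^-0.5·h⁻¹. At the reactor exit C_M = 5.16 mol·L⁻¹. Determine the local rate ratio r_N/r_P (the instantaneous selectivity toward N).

S_{N/P} = r_N/r_P = (k₁·C_M^0.5)/(k₂·C_M^1.5) = (k₁/k₂)·C_M⁻¹.
= (0.217×5.160^0.5) / (0.719×5.160^1.5) = 0.4929/8.428 = 0.0585.
The undesired path is higher order in M, so low C_M (CSTR or dilute feed) favours N.

0.0585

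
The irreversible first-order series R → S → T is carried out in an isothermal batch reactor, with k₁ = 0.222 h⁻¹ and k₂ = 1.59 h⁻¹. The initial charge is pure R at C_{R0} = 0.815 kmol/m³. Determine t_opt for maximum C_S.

1.44 h

For first-order series the maximum of C_S occurs at t_opt = ln(k₂/k₁)/(k₂−k₁).
= ln(1.59/0.222)/(1.59−0.222) = ln(7.162)/1.368 = 1.969/1.368 = 1.44 h.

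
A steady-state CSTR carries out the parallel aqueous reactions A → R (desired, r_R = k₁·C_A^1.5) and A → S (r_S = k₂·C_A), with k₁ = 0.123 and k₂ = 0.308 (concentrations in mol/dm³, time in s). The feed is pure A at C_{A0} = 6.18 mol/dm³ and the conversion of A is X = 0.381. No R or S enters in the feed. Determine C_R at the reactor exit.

1.03 mol/dm³

Exit C_A = C_{A0}(1−X) = 6.18×0.619 = 3.825 mol/dm³.
A CSTR operates uniformly at the exit composition, giving r_R = 0.9203 and r_S = 1.178 (each k·C_A^n at C_A = 3.825).
Fraction of consumed A going to R: r_R/(r_R+r_S) = 0.4385.
C_R = 0.4385·C_{A0}·X = 0.4385×6.18×0.381 = 1.03 mol/dm³.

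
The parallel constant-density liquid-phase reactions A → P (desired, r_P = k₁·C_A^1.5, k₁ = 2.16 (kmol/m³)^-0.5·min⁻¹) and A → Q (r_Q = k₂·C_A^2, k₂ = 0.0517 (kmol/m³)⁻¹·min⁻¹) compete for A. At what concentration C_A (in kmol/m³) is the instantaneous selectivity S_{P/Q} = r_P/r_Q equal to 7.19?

S_{P/Q} = (k₁/k₂)·C_A^-0.5 ⇒ C_A = (S·k₂/k₁)^(-2).
= (7.19×0.0517/2.16)^(-2) = (0.1721)^(-2) = 33.8 kmol/m³.

33.8 kmol/m³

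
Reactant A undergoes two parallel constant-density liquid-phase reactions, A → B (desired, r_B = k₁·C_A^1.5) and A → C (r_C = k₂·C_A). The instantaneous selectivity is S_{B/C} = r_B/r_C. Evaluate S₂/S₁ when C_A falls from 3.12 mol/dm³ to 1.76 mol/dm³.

0.751

S_{B/C} = (k₁/k₂)·C_A^0.5, so S₂/S₁ = (C_{A,2}/C_{A,1})^0.5.
= (1.76/3.12)^0.5 = (0.5641)^0.5 = 0.751.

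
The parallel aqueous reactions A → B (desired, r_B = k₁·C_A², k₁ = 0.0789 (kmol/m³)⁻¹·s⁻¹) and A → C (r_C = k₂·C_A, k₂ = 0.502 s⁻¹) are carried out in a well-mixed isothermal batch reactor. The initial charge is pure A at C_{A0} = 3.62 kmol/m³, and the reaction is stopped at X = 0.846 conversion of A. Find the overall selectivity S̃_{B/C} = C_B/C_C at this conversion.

0.314

C_A = C_{A0}(1−X) = 0.5575 kmol/m³.
Along a PFR/batch, dC_C/dC_A = −r_C/(r_B+r_C) = −k₂/(k₂+k₁·C_A).
Integrating from C_{A0} to C_A: C_C = (0.502/0.0789)·ln[(0.502+0.0789·3.62)/(0.502+0.0789·0.557)] = 6.362·ln(0.7876/0.5460) = 2.331 kmol/m³.
Then C_B = (C_{A0}−C_A) − C_C = 3.063 − 2.331 = 0.7312 kmol/m³.
S̃_{B/C} = C_B/C_C = 0.7312/2.331 = 0.314.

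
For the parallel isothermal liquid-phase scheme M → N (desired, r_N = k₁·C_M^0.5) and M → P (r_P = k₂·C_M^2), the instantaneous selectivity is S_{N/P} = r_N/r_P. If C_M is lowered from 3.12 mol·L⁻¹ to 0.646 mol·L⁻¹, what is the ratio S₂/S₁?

10.6

S_{N/P} = (k₁/k₂)·C_M^-1.5, so S₂/S₁ = (C_{M,2}/C_{M,1})^-1.5.
= (0.646/3.12)^(-1.5) = (0.2071)^(-1.5) = 10.6.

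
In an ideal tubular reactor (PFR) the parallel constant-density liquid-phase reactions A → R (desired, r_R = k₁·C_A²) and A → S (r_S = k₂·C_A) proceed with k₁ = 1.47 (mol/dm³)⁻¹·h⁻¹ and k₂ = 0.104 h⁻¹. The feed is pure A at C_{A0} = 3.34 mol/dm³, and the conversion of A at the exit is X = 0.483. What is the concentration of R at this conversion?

C_A = C_{A0}(1−X) = 1.727 mol/dm³.
Along a PFR/batch, dC_S/dC_A = −r_S/(r_R+r_S) = −k₂/(k₂+k₁·C_A).
Integrating from C_{A0} to C_A: C_S = (0.104/1.47)·ln[(0.104+1.47·3.34)/(0.104+1.47·1.73)] = 0.07075·ln(5.014/2.642) = 0.04532 mol/dm³.
Then C_R = (C_{A0}−C_A) − C_S = 1.613 − 0.04532 = 1.568 mol/dm³.

1.57 mol/dm³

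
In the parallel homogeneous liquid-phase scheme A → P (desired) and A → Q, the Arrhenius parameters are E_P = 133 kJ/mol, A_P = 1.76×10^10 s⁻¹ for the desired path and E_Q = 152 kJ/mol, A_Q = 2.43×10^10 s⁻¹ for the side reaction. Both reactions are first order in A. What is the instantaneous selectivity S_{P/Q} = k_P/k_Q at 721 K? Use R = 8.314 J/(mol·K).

Since both paths have the same order in A, the concentration cancels and S_{P/Q} = k_P/k_Q = (A_P/A_Q)·exp[(E_Q−E_P)/(RT)].
(E_Q−E_P)/(RT) = (152−133)×10³/(8.314×721) = 19000/5994 = 3.170.
k_P/k_Q = (1.76×10^10/2.43×10^10)·exp(3.170) = 0.7243 × 23.80 = 17.2.

17.2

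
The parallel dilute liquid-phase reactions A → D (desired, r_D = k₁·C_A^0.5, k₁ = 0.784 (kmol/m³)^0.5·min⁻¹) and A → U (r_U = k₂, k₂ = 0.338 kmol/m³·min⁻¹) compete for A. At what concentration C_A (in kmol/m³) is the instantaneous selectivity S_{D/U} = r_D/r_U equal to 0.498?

0.0461 kmol/m³

S_{D/U} = (k₁/k₂)·C_A^0.5 ⇒ C_A = (S·k₂/k₁)^(2).
= (0.498×0.338/0.784)^(2) = (0.2147)^(2) = 0.0461 kmol/m³.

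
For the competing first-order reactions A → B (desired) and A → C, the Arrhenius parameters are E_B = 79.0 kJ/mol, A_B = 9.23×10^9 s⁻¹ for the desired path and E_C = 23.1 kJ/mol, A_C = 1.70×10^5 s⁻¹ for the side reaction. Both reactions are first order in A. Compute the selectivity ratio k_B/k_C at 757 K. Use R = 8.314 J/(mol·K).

7.54

Since both paths have the same order in A, the concentration cancels and S_{B/C} = k_B/k_C = (A_B/A_C)·exp[(E_C−E_B)/(RT)].
(E_C−E_B)/(RT) = (23.1−79.0)×10³/(8.314×757) = -55900/6294 = -8.882.
k_B/k_C = (9.23×10^9/1.70×10^5)·exp(-8.882) = 54294 × 1.389×10^-4 = 7.54.
Since E_B > E_C, raising the temperature improves selectivity toward B.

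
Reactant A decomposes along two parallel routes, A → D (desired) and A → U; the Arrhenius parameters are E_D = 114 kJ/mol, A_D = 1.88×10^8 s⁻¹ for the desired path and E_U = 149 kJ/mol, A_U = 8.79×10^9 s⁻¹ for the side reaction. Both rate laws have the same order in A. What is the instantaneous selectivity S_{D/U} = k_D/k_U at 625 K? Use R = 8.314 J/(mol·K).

k_D/k_U = (A_D/A_U)·exp[−(E_D−E_U)/(RT)] = (A_D/A_U)·exp[(E_U−E_D)/(RT)].
(E_U−E_D)/(RT) = (149−114)×10³/(8.314×625) = 35000/5196 = 6.736.
k_D/k_U = (1.88×10^8/8.79×10^9)·exp(6.736) = 0.02139 × 841.9 = 18.0.

18.0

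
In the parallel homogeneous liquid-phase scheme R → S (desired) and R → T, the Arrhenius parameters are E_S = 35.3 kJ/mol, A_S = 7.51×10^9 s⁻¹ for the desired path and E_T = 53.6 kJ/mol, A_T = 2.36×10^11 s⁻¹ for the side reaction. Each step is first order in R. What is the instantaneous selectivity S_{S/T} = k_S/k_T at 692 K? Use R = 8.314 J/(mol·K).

Since both paths have the same order in R, the concentration cancels and S_{S/T} = k_S/k_T = (A_S/A_T)·exp[(E_T−E_S)/(RT)].
(E_T−E_S)/(RT) = (53.6−35.3)×10³/(8.314×692) = 18300/5753 = 3.181.
k_S/k_T = (7.51×10^9/2.36×10^11)·exp(3.181) = 0.03182 × 24.07 = 0.766.

0.766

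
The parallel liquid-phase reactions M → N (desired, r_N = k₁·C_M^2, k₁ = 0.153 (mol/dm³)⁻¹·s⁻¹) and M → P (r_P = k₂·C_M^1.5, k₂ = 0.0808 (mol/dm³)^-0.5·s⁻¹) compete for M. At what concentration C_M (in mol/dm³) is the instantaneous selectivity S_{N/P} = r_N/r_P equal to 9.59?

25.6 mol/dm³

S_{N/P} = (k₁/k₂)·C_M^0.5 ⇒ C_M = (S·k₂/k₁)^(2).
= (9.59×0.0808/0.153)^(2) = (5.065)^(2) = 25.6 mol/dm³.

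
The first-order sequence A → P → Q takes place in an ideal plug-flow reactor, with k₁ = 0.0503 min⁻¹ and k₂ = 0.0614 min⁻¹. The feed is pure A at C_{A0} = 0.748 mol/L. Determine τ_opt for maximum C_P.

18.0 min

For first-order series the maximum of C_P occurs at τ_opt = ln(k₂/k₁)/(k₂−k₁).
= ln(0.0614/0.0503)/(0.0614−0.0503) = ln(1.221)/0.01110 = 0.1994/0.01110 = 18.0 min.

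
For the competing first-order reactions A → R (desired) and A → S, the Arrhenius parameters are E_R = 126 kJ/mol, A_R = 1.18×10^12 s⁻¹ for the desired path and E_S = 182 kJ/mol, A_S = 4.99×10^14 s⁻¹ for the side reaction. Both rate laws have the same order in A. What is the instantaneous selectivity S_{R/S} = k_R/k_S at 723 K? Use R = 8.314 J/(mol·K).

With equal orders, S_{R/S} = k_R/k_S = (A_R/A_S)·exp[(E_S−E_R)/(RT)].
(E_S−E_R)/(RT) = (182−126)×10³/(8.314×723) = 56000/6011 = 9.316.
k_R/k_S = (1.18×10^12/4.99×10^14)·exp(9.316) = 0.002365 × 11117 = 26.3.

26.3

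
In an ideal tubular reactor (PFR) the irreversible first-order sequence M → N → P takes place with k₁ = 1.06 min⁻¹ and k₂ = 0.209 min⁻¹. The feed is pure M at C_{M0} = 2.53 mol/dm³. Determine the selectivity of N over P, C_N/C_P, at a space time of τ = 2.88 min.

The intermediate concentration in a first-order A→B→C sequence is C_N = k₁C_{M0}(e^(−k₁τ) − e^(−k₂τ))/(k₂−k₁).
e^(−k₁τ) = e^(−1.06×2.88) = e^(−3.053) = 0.04723; e^(−k₂τ) = e^(−0.6019) = 0.5478.
C_N = 1.06×2.53/(0.209−1.06) × (0.04723−0.5478) = (-3.151)×(-0.5005) = 1.577 mol/dm³.
C_M = C_{M0}e^(−k₁τ) = 0.1195 mol/dm³, so C_P = C_{M0}−C_M−C_N = 0.8332 mol/dm³; C_N/C_P = 1.89.

1.89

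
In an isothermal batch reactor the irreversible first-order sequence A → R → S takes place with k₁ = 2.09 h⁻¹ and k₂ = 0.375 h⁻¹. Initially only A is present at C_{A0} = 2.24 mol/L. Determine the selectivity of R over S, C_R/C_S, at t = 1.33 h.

The intermediate concentration in a first-order A→B→C sequence is C_R = k₁C_{A0}(e^(−k₁t) − e^(−k₂t))/(k₂−k₁).
e^(−k₁t) = e^(−2.09×1.33) = e^(−2.780) = 0.06206; e^(−k₂t) = e^(−0.4988) = 0.6073.
C_R = 2.09×2.24/(0.375−2.09) × (0.06206−0.6073) = (-2.730)×(-0.5452) = 1.488 mol/L.
C_A = C_{A0}e^(−k₁t) = 0.1390 mol/L, so C_S = C_{A0}−C_A−C_R = 0.6126 mol/L; C_R/C_S = 2.43.

2.43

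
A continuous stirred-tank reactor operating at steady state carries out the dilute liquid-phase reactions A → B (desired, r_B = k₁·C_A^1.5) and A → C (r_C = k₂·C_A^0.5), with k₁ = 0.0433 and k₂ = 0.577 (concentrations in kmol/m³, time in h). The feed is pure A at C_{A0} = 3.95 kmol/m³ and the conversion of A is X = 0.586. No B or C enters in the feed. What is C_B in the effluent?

Exit C_A = C_{A0}(1−X) = 3.95×0.414 = 1.635 kmol/m³.
Rates in a CSTR are evaluated at the outlet concentration: r_B = 0.0433×1.635^1.5 = 0.09055, r_C = 0.577×1.635^0.5 = 0.7379.
Fraction of consumed A going to B: r_B/(r_B+r_C) = 0.1093.
C_B = 0.1093·C_{A0}·X = 0.1093×3.95×0.586 = 0.253 kmol/m³.

0.253 kmol/m³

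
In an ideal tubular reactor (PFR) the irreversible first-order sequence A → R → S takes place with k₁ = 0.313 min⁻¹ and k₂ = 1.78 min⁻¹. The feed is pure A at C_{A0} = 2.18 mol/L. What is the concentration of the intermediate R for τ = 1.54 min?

0.257 mol/L

The intermediate concentration in a first-order A→B→C sequence is C_R = k₁C_{A0}(e^(−k₁τ) − e^(−k₂τ))/(k₂−k₁).
e^(−k₁τ) = e^(−0.313×1.54) = e^(−0.4820) = 0.6175; e^(−k₂τ) = e^(−2.741) = 0.06449.
C_R = 0.313×2.18/(1.78−0.313) × (0.6175−0.06449) = 0.4651×0.5530 = 0.2572 mol/L.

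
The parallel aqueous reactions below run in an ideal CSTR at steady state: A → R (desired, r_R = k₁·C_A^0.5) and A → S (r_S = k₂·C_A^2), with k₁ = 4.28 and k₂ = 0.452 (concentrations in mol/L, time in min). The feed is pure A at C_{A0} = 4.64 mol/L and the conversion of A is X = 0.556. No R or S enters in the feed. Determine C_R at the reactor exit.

1.97 mol/L

Exit C_A = C_{A0}(1−X) = 4.64×0.444 = 2.060 mol/L.
A CSTR operates uniformly at the exit composition, giving r_R = 6.143 and r_S = 1.918 (each k·C_A^n at C_A = 2.060).
Fraction of consumed A going to R: r_R/(r_R+r_S) = 0.7620.
C_R = 0.7620·C_{A0}·X = 0.7620×4.64×0.556 = 1.97 mol/L.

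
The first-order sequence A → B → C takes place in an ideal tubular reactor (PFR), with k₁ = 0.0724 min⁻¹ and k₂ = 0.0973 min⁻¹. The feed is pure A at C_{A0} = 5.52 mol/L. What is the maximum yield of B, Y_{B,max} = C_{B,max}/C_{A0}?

For a first-order series the maximum intermediate yield is C_{B,max}/C_{A0} = (k₁/k₂)^[k₂/(k₂−k₁)].
= (0.0724/0.0973)^(0.0973/(0.0973−0.0724)) = (0.7441)^(3.908) = 0.3150.

0.315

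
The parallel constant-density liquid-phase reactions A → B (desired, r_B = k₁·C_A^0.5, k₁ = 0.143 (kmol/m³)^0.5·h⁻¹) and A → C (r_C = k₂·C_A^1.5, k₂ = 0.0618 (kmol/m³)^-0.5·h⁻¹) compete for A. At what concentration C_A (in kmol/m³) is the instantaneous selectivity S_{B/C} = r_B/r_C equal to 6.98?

0.332 kmol/m³

S_{B/C} = (k₁/k₂)·C_A⁻¹ ⇒ C_A = (S·k₂/k₁)^(-1).
= (6.98×0.0618/0.143)^(-1) = (3.017)^(-1) = 0.332 kmol/m³.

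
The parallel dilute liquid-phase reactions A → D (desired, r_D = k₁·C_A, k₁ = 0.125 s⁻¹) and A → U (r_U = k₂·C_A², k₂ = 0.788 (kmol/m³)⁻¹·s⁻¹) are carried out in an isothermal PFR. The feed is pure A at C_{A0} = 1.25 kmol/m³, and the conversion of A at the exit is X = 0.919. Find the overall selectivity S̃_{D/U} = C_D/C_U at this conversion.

0.304

C_A = C_{A0}(1−X) = 0.1012 kmol/m³.
Along a PFR/batch, dC_D/dC_A = −r_D/(r_D+r_U) = −k₁/(k₁+k₂·C_A).
Integrating from C_{A0} to C_A: C_D = (0.125/0.788)·ln[(0.125+0.788·1.25)/(0.125+0.788·0.101)] = 0.1586·ln(1.110/0.2048) = 0.2681 kmol/m³.
C_U = (C_{A0}−C_A)−C_D = 0.8806 kmol/m³; S̃_{D/U} = 0.2681/0.8806 = 0.304.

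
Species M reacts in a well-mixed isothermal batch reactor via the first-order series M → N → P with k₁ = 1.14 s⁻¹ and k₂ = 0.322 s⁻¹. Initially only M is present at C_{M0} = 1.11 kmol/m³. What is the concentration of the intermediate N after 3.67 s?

0.451 kmol/m³

For first-order series with pure M initially, C_N(t) = k₁C_{M0}/(k₂−k₁)·(e^(−k₁t) − e^(−k₂t)).
e^(−k₁t) = e^(−1.14×3.67) = e^(−4.184) = 0.01524; e^(−k₂t) = e^(−1.182) = 0.3067.
C_N = 1.14×1.11/(0.322−1.14) × (0.01524−0.3067) = (-1.547)×(-0.2915) = 0.4509 kmol/m³.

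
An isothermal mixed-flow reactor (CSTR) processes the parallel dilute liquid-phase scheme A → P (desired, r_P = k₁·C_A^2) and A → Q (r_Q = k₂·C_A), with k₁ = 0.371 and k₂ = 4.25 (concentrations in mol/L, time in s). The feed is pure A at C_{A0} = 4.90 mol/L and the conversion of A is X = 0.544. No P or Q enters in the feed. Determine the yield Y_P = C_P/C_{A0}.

Exit C_A = C_{A0}(1−X) = 4.90×0.456 = 2.234 mol/L.
In a CSTR the entire volume is at exit conditions, so r_P = 0.371×2.234^2 = 1.852 and r_Q = 4.25×2.234 = 9.496.
Fraction of consumed A going to P: r_P/(r_P+r_Q) = 0.1632.
C_P = 0.1632·C_{A0}·X = 0.1632×4.90×0.544 = 0.435 mol/L; Y_P = C_P/C_{A0} = 0.0888.

0.0888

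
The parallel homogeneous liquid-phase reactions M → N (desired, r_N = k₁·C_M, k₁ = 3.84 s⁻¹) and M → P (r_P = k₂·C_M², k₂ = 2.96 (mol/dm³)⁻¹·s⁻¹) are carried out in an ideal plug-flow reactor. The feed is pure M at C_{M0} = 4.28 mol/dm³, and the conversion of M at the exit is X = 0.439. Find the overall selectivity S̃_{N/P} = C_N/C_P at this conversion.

C_M = C_{M0}(1−X) = 2.401 mol/dm³.
Along a PFR/batch, dC_N/dC_M = −r_N/(r_N+r_P) = −k₁/(k₁+k₂·C_M).
Integrating from C_{M0} to C_M: C_N = (3.84/2.96)·ln[(3.84+2.96·4.28)/(3.84+2.96·2.40)] = 1.297·ln(16.51/10.95) = 0.5329 mol/dm³.
C_P = (C_{M0}−C_M)−C_N = 1.346 mol/dm³; S̃_{N/P} = 0.5329/1.346 = 0.396.

0.396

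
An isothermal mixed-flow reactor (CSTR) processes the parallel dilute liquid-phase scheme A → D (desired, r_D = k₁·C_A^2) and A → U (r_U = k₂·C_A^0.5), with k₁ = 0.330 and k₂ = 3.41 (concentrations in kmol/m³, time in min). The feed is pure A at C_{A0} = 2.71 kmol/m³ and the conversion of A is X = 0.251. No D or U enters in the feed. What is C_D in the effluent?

Exit C_A = C_{A0}(1−X) = 2.71×0.749 = 2.030 kmol/m³.
Rates in a CSTR are evaluated at the outlet concentration: r_D = 0.330×2.030^2 = 1.360, r_U = 3.41×2.030^0.5 = 4.858.
Fraction of consumed A going to D: r_D/(r_D+r_U) = 0.2187.
C_D = 0.2187·C_{A0}·X = 0.2187×2.71×0.251 = 0.149 kmol/m³.

0.149 kmol/m³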